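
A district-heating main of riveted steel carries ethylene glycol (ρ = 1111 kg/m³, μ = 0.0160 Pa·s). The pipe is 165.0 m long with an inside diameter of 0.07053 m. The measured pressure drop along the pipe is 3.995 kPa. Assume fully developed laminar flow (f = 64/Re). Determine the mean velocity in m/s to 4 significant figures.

For laminar flow, f = 64/Re with Re = ρVD/μ, so Darcy-Weisbach reduces to ΔP = 32μLV/D². Solving for V: V = ΔP·D²/(32μL) = 3995·(0.07053)²/(32·0.016·165) = 0.2352 m/s.
Check: Re = ρVD/μ = 1111·0.2352·0.07053/0.016 = 1152 < 2300, so the laminar assumption holds.

V ≈ 0.2352 m/s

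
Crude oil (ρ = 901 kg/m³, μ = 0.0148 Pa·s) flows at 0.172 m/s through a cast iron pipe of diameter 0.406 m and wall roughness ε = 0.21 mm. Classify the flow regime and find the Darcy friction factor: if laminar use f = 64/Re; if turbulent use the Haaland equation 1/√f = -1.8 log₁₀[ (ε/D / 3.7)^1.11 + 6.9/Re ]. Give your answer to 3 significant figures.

Re = ρVD/μ = 901·0.172·0.406/0.0148 = 4251.
Re > 4000 → turbulent. ε/D = 0.00021/0.406 = 0.000517; Haaland: 1/√f = -1.8 log₁₀[5.27e-05 + 0.00162] = 4.996, so f = 0.04006.

f ≈ 0.0401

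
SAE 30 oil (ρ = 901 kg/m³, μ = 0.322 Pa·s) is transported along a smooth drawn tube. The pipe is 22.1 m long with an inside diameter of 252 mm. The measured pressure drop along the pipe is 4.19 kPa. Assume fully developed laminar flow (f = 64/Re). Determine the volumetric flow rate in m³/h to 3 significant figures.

For laminar flow, f = 64/Re with Re = ρVD/μ, so Darcy-Weisbach reduces to ΔP = 32μLV/D². Solving for V: V = ΔP·D²/(32μL) = 4190·(0.252)²/(32·0.322·22.1) = 1.168 m/s.
Check: Re = ρVD/μ = 901·1.168·0.252/0.322 = 823.9 < 2300, so the laminar assumption holds.
Q = V·A = 1.168·(π/4·0.252²) = 0.05828 m³/s = 210 m³/h.

Q ≈ 210 m³/h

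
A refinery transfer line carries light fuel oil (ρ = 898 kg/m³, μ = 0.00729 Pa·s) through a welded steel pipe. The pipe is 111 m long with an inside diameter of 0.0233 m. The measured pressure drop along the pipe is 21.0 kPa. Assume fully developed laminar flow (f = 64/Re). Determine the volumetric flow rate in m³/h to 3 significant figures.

For laminar flow, f = 64/Re with Re = ρVD/μ, so Darcy-Weisbach reduces to ΔP = 32μLV/D². Solving for V: V = ΔP·D²/(32μL) = 2.1e+04·(0.0233)²/(32·0.00729·111) = 0.4403 m/s.
Check: Re = ρVD/μ = 898·0.4403·0.0233/0.00729 = 1264 < 2300, so the laminar assumption holds.
Q = V·A = 0.4403·(π/4·0.0233²) = 0.0001877 m³/s = 0.676 m³/h.

Q ≈ 0.676 m³/h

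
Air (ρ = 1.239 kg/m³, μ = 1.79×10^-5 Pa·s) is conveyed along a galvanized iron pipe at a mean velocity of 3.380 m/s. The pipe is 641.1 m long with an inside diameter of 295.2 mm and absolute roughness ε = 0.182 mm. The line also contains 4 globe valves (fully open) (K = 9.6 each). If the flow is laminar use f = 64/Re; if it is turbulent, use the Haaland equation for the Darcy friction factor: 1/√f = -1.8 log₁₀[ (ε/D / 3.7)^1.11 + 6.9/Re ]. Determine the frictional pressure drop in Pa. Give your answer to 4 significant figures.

ΔP ≈ 602.8 Pa

Reynolds number Re = ρVD/μ = 1.239 · 3.38 · 0.2952 / 1.79e-05 = 6.906e+04.
Re > 4000 → turbulent. Relative roughness ε/D = 0.000182/0.2952 = 0.000617. Haaland: 1/√f = -1.8 log₁₀[(0.000617/3.7)^1.11 + 6.9/6.906e+04] = -1.8 log₁₀[6.4e-05 + 9.99e-05] = 6.814, so f = 0.02154.
Total minor-loss coefficient ΣK = 4·9.6 = 38.4.
ΔP = [f·L/D + ΣK]·(ρV²/2) = [0.02154·641.1/0.2952 + 38.4]·(1.239·3.38²/2) = [46.78 + 38.4]·7.077 = 602.8 Pa.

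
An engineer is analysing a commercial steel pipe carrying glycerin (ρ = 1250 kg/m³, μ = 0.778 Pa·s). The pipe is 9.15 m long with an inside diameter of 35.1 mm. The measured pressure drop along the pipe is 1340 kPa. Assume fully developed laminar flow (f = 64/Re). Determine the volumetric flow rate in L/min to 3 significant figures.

For laminar flow, f = 64/Re with Re = ρVD/μ, so Darcy-Weisbach reduces to ΔP = 32μLV/D². Solving for V: V = ΔP·D²/(32μL) = 1.34e+06·(0.0351)²/(32·0.778·9.15) = 7.247 m/s.
Check: Re = ρVD/μ = 1250·7.247·0.0351/0.778 = 408.7 < 2300, so the laminar assumption holds.
Q = V·A = 7.247·(π/4·0.0351²) = 0.007012 m³/s = 421 L/min.

Q ≈ 421 L/min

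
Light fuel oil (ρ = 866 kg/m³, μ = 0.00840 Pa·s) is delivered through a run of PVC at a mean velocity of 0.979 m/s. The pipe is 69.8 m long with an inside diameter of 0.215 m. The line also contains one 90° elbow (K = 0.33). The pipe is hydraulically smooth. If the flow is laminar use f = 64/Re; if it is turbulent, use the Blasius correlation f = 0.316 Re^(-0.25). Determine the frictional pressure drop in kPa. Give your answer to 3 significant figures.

ΔP ≈ 3.64 kPa

Reynolds number Re = ρVD/μ = 866 · 0.979 · 0.215 / 0.0084 = 2.17e+04.
Re > 4000 → turbulent. Smooth-pipe (Blasius): f = 0.316 Re^(-0.25) = 0.316/(2.17e+04)^0.25 = 0.02604.
Total minor-loss coefficient ΣK = 1·0.33 = 0.33.
ΔP = [f·L/D + ΣK]·(ρV²/2) = [0.02604·69.8/0.215 + 0.33]·(866·0.979²/2) = [8.453 + 0.33]·415 = 3645 Pa.
ΔP = 3645 Pa = 3.64 kPa.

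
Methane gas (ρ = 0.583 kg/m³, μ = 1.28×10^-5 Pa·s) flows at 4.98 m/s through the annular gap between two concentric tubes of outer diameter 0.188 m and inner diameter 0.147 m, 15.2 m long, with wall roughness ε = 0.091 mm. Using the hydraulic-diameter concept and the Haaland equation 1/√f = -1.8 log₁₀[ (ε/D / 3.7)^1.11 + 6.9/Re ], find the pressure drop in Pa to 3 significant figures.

Hydraulic diameter D_h = 4A/P = D_o - D_i = 0.188 - 0.147 = 0.041 m.
Re = ρVD_h/μ = 0.583·4.98·0.041/1.28e-05 = 9300.
ε/D_h = 9.1e-05/0.041 = 0.00222; Haaland gives 1/√f = -1.8 log₁₀[0.000265+0.000742] = 5.394, so f = 0.03436.
ΔP = f(L/D_h)(ρV²/2) = 0.03436·15.2/0.041·7.229 = 92.1 Pa.

ΔP ≈ 92.1 Pa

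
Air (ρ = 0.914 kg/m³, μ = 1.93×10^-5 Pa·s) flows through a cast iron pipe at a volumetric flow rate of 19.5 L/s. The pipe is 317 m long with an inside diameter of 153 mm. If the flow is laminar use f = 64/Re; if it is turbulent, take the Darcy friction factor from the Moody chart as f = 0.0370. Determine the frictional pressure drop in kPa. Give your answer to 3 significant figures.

Q = 19.5 L/s = 19.5/1000 = 0.0195 m³/s.
Cross-sectional area A = πD²/4 = π(0.153)²/4 = 0.01839 m²; mean velocity V = Q/A = 0.0195/0.01839 = 1.061 m/s.
Reynolds number Re = ρVD/μ = 0.914 · 1.061 · 0.153 / 1.93e-05 = 7685.
Re > 4000 → turbulent; use the Moody-chart value f = 0.0370.
Darcy-Weisbach: ΔP = f(L/D)(ρV²/2) = 0.037·(317/0.153)·(0.914·1.061²/2) = 0.037·2072·0.5141 = 39.41 Pa.
ΔP = 39.41 Pa = 0.0394 kPa.

ΔP ≈ 0.0394 kPa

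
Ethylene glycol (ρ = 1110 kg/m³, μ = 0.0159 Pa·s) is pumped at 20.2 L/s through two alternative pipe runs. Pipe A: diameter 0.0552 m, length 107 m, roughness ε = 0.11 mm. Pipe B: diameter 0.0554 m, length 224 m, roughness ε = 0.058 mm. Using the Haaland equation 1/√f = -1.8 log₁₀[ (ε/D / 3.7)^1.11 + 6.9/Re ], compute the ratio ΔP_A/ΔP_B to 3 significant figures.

Pipe A: V = Q/A = 0.0202/0.002393 = 8.441 m/s; Re = 3.253e+04; ε/D = 0.00199; Haaland → f = 0.02751; ΔP_A = f(L/D)(ρV²/2) = 2.109e+06 Pa.
Pipe B: V = Q/A = 0.0202/0.002411 = 8.38 m/s; Re = 3.241e+04; ε/D = 0.00105; Haaland → f = 0.02543; ΔP_B = f(L/D)(ρV²/2) = 4.007e+06 Pa.
ΔP_A/ΔP_B = 2.109e+06/4.007e+06 = 0.526.

ΔP_A/ΔP_B ≈ 0.526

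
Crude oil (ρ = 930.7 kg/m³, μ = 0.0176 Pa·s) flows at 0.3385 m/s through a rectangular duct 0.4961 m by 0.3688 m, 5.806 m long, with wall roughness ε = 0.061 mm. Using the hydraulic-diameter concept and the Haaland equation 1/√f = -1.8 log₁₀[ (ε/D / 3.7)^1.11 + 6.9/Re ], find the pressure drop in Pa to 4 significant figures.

Hydraulic diameter D_h = 4A/P = 4·(0.4961·0.3688)/(2·(0.4961+0.3688)) = 0.7318/1.73 = 0.4231 m.
Re = ρVD_h/μ = 930.7·0.3385·0.4231/0.0176 = 7573.
ε/D_h = 6.1e-05/0.4231 = 0.000144; Haaland gives 1/√f = -1.8 log₁₀[1.28e-05+0.000911] = 5.462, so f = 0.03352.
ΔP = f(L/D_h)(ρV²/2) = 0.03352·5.806/0.4231·53.32 = 24.53 Pa.

ΔP ≈ 24.53 Pa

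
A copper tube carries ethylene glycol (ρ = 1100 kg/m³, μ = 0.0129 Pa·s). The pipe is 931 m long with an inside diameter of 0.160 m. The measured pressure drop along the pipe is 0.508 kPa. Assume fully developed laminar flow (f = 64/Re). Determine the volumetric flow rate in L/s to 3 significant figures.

Q ≈ 0.680 L/s

For laminar flow, f = 64/Re with Re = ρVD/μ, so Darcy-Weisbach reduces to ΔP = 32μLV/D². Solving for V: V = ΔP·D²/(32μL) = 508·(0.16)²/(32·0.0129·931) = 0.03384 m/s.
Check: Re = ρVD/μ = 1100·0.03384·0.16/0.0129 = 461.7 < 2300, so the laminar assumption holds.
Q = V·A = 0.03384·(π/4·0.16²) = 0.0006804 m³/s = 0.680 L/s.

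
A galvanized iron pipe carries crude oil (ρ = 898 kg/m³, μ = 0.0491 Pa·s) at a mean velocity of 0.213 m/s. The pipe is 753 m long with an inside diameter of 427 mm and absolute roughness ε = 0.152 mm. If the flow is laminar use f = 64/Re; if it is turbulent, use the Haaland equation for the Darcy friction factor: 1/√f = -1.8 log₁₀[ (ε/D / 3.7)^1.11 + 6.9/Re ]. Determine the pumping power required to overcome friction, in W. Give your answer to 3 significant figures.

P ≈ 42.2 W

Reynolds number Re = ρVD/μ = 898 · 0.213 · 0.427 / 0.0491 = 1663.
Re < 2300 → laminar flow, so f = 64/Re = 64/1663 = 0.03847 (the turbulent correlation is not needed).
Darcy-Weisbach: ΔP = f(L/D)(ρV²/2) = 0.03847·(753/0.427)·(898·0.213²/2) = 0.03847·1763·20.37 = 1382 Pa.
Q = V·A = 0.213·0.1432 = 0.0305 m³/s.
Pumping power P = QΔP = 0.0305·1382 = 42.16 W = 42.2 W.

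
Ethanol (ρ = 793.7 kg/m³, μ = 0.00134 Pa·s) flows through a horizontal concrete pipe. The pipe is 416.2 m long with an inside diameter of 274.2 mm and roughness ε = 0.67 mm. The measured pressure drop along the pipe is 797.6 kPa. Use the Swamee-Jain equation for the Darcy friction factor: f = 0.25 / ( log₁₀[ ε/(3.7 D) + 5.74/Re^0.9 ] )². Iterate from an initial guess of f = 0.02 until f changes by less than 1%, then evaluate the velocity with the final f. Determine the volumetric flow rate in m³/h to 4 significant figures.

Rearranging Darcy-Weisbach: V = √(2·ΔP·D/(f·L·ρ)). With ε/D = 0.00067/0.2742 = 0.00244, iterate starting from f = 0.02:
  f = 0.02 → V = √(2·7.976e+05·0.2742/(0.02·416.2·793.7)) = 8.137 m/s; Re = ρVD/μ = 1.321e+06; f → 0.0249
  f = 0.0249 → V = 7.292 m/s; Re = 1.184e+06; f → 0.02492
Converged (Δf/f < 1%). With the final f = 0.02492: V = √(2·7.976e+05·0.2742/(0.02492·416.2·793.7)) = 7.29 m/s.
Q = V·A = 7.29·(π/4·0.2742²) = 0.4305 m³/s = 1550 m³/h.

Q ≈ 1550 m³/h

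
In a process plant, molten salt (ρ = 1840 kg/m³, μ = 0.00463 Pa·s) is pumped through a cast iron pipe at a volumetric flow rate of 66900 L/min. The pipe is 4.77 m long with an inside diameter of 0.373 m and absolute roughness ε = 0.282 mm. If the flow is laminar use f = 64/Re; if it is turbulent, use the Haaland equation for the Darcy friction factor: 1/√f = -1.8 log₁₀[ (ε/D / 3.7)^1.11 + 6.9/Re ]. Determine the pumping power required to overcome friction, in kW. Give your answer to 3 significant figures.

Q = 66900 L/min = 66900/60000 = 1.115 m³/s.
Cross-sectional area A = πD²/4 = π(0.373)²/4 = 0.1093 m²; mean velocity V = Q/A = 1.115/0.1093 = 10.2 m/s.
Reynolds number Re = ρVD/μ = 1840 · 10.2 · 0.373 / 0.00463 = 1.513e+06.
Re > 4000 → turbulent. Relative roughness ε/D = 0.000282/0.373 = 0.000756. Haaland: 1/√f = -1.8 log₁₀[(0.000756/3.7)^1.11 + 6.9/1.513e+06] = -1.8 log₁₀[8.03e-05 + 4.56e-06] = 7.329, so f = 0.01862.
Darcy-Weisbach: ΔP = f(L/D)(ρV²/2) = 0.01862·(4.77/0.373)·(1840·10.2²/2) = 0.01862·12.79·9.579e+04 = 2.281e+04 Pa.
Pumping power P = QΔP = 1.115·2.281e+04 = 25430 W = 25.4 kW.

P ≈ 25.4 kW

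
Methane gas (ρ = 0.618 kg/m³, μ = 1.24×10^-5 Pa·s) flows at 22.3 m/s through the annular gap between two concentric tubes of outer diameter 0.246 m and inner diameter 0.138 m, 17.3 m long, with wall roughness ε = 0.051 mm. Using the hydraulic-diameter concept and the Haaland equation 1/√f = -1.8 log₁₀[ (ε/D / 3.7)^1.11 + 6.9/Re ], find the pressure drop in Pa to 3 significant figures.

Hydraulic diameter D_h = 4A/P = D_o - D_i = 0.246 - 0.138 = 0.108 m.
Re = ρVD_h/μ = 0.618·22.3·0.108/1.24e-05 = 1.2e+05.
ε/D_h = 5.1e-05/0.108 = 0.000472; Haaland gives 1/√f = -1.8 log₁₀[4.76e-05+5.75e-05] = 7.161, so f = 0.0195.
ΔP = f(L/D_h)(ρV²/2) = 0.0195·17.3/0.108·153.7 = 480 Pa.

ΔP ≈ 480 Pa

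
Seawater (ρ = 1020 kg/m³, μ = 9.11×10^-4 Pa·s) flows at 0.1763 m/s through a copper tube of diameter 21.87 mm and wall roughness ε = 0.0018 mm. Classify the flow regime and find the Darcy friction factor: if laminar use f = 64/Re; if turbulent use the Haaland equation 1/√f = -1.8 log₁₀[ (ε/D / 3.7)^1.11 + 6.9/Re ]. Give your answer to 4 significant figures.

f ≈ 0.03952

Re = ρVD/μ = 1020·0.1763·0.02187/0.000911 = 4317.
Re > 4000 → turbulent. ε/D = 1.8e-06/0.02187 = 8.23e-05; Haaland: 1/√f = -1.8 log₁₀[6.85e-06 + 0.0016] = 5.03, so f = 0.03952.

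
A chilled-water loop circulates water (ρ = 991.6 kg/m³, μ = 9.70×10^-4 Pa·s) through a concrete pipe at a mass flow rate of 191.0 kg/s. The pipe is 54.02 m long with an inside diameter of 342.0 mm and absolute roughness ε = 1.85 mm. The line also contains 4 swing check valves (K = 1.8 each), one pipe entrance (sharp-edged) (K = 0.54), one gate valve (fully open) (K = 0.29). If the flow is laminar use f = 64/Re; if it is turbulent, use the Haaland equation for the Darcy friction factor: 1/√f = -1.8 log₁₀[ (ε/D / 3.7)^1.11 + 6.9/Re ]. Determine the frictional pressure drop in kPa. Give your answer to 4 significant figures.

ΔP ≈ 28.27 kPa

A = πD²/4 = π(0.342)²/4 = 0.09186 m²; mean velocity V = ṁ/(ρA) = 191/(991.6 · 0.09186) = 2.097 m/s.
Reynolds number Re = ρVD/μ = 991.6 · 2.097 · 0.342 / 0.00097 = 7.331e+05.
Re > 4000 → turbulent. Relative roughness ε/D = 0.00185/0.342 = 0.00541. Haaland: 1/√f = -1.8 log₁₀[(0.00541/3.7)^1.11 + 6.9/7.331e+05] = -1.8 log₁₀[0.000713 + 9.41e-06] = 5.654, so f = 0.03128.
Total minor-loss coefficient ΣK = 4·1.8 + 1·0.54 + 1·0.29 = 8.03.
ΔP = [f·L/D + ΣK]·(ρV²/2) = [0.03128·54.02/0.342 + 8.03]·(991.6·2.097²/2) = [4.941 + 8.03]·2180 = 2.827e+04 Pa.
ΔP = 2.827e+04 Pa = 28.27 kPa.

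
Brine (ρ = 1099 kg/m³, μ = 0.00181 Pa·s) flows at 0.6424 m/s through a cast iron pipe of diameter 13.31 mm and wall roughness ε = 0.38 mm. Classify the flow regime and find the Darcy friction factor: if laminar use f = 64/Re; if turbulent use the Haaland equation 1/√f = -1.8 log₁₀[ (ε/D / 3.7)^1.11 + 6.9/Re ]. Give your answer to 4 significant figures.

Re = ρVD/μ = 1099·0.6424·0.01331/0.00181 = 5192.
Re > 4000 → turbulent. ε/D = 0.00038/0.01331 = 0.0285; Haaland: 1/√f = -1.8 log₁₀[0.00452 + 0.00133] = 4.019, so f = 0.0619.

f ≈ 0.06190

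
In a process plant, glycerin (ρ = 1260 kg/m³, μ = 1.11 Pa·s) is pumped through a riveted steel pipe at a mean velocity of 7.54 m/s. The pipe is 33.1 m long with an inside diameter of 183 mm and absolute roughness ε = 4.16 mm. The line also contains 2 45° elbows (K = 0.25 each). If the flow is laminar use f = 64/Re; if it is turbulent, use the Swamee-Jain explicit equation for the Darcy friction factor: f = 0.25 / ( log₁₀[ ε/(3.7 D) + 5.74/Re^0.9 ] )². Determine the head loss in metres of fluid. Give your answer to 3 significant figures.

Reynolds number Re = ρVD/μ = 1260 · 7.54 · 0.183 / 1.11 = 1566.
Re < 2300 → laminar flow, so f = 64/Re = 64/1566 = 0.04086 (the turbulent correlation is not needed).
Total minor-loss coefficient ΣK = 2·0.25 = 0.5.
ΔP = [f·L/D + ΣK]·(ρV²/2) = [0.04086·33.1/0.183 + 0.5]·(1260·7.54²/2) = [7.391 + 0.5]·3.582e+04 = 2.826e+05 Pa.
Head loss h_f = ΔP/(ρg) = 2.826e+05/(1260·9.81) = 22.9 m.

h_f ≈ 22.9 m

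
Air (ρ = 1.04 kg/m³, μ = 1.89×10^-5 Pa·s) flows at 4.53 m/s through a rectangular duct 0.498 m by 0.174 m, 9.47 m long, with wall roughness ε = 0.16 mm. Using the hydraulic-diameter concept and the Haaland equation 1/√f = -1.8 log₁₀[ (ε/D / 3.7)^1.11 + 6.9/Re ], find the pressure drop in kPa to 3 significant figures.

ΔP ≈ 0.00853 kPa

Hydraulic diameter D_h = 4A/P = 4·(0.498·0.174)/(2·(0.498+0.174)) = 0.3466/1.344 = 0.2579 m.
Re = ρVD_h/μ = 1.04·4.53·0.2579/1.89e-05 = 6.428e+04.
ε/D_h = 0.00016/0.2579 = 0.00062; Haaland gives 1/√f = -1.8 log₁₀[6.44e-05+0.000107] = 6.777, so f = 0.02177.
ΔP = f(L/D_h)(ρV²/2) = 0.02177·9.47/0.2579·10.67 = 8.532 Pa.
ΔP = 0.00853 kPa.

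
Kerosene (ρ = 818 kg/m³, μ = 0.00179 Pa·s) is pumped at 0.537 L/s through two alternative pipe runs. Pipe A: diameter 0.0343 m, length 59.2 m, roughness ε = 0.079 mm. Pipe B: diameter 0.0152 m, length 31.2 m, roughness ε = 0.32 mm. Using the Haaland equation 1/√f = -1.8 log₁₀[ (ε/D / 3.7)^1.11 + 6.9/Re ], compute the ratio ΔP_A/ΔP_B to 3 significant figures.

ΔP_A/ΔP_B ≈ 0.0218

Pipe A: V = Q/A = 0.000537/0.000924 = 0.5812 m/s; Re = 9109; ε/D = 0.0023; Haaland → f = 0.03463; ΔP_A = f(L/D)(ρV²/2) = 8256 Pa.
Pipe B: V = Q/A = 0.000537/0.0001815 = 2.959 m/s; Re = 2.056e+04; ε/D = 0.0211; Haaland → f = 0.05147; ΔP_B = f(L/D)(ρV²/2) = 3.784e+05 Pa.
ΔP_A/ΔP_B = 8256/3.784e+05 = 0.0218.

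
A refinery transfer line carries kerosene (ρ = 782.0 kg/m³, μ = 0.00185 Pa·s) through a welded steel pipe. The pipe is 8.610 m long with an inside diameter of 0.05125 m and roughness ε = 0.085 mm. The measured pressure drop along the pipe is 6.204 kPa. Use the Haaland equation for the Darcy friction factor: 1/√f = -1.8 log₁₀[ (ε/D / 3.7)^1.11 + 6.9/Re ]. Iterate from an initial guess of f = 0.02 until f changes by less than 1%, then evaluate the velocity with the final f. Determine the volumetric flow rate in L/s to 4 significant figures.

Rearranging Darcy-Weisbach: V = √(2·ΔP·D/(f·L·ρ)). With ε/D = 8.5e-05/0.05125 = 0.00166, iterate starting from f = 0.02:
  f = 0.02 → V = √(2·6204·0.05125/(0.02·8.61·782)) = 2.173 m/s; Re = ρVD/μ = 4.708e+04; f → 0.02563
  f = 0.02563 → V = 1.92 m/s; Re = 4.159e+04; f → 0.02599
  f = 0.02599 → V = 1.906 m/s; Re = 4.13e+04; f → 0.02601
Converged (Δf/f < 1%). With the final f = 0.02601: V = √(2·6204·0.05125/(0.02601·8.61·782)) = 1.906 m/s.
Q = V·A = 1.906·(π/4·0.05125²) = 0.003931 m³/s = 3.931 L/s.

Q ≈ 3.931 L/s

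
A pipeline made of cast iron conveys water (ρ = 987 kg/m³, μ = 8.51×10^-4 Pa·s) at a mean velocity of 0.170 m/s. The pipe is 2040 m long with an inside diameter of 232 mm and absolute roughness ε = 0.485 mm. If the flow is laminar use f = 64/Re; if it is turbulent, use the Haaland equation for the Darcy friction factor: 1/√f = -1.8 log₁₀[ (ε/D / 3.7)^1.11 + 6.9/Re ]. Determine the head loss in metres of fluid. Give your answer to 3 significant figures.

Reynolds number Re = ρVD/μ = 987 · 0.17 · 0.232 / 0.000851 = 4.574e+04.
Re > 4000 → turbulent. Relative roughness ε/D = 0.000485/0.232 = 0.00209. Haaland: 1/√f = -1.8 log₁₀[(0.00209/3.7)^1.11 + 6.9/4.574e+04] = -1.8 log₁₀[0.000248 + 0.000151] = 6.118, so f = 0.02671.
Darcy-Weisbach: ΔP = f(L/D)(ρV²/2) = 0.02671·(2040/0.232)·(987·0.17²/2) = 0.02671·8793·14.26 = 3350 Pa.
Head loss h_f = ΔP/(ρg) = 3350/(987·9.81) = 0.346 m.

h_f ≈ 0.346 m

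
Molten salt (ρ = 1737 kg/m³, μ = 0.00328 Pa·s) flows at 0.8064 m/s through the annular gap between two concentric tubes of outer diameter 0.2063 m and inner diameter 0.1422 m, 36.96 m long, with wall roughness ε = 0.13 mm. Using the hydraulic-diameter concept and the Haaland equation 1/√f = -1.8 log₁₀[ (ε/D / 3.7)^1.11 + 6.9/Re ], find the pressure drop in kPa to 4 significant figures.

Hydraulic diameter D_h = 4A/P = D_o - D_i = 0.2063 - 0.1422 = 0.0641 m.
Re = ρVD_h/μ = 1737·0.8064·0.0641/0.00328 = 2.737e+04.
ε/D_h = 0.00013/0.0641 = 0.00203; Haaland gives 1/√f = -1.8 log₁₀[0.00024+0.000252] = 5.954, so f = 0.0282.
ΔP = f(L/D_h)(ρV²/2) = 0.0282·36.96/0.0641·564.8 = 9185 Pa.
ΔP = 9.185 kPa.

ΔP ≈ 9.185 kPa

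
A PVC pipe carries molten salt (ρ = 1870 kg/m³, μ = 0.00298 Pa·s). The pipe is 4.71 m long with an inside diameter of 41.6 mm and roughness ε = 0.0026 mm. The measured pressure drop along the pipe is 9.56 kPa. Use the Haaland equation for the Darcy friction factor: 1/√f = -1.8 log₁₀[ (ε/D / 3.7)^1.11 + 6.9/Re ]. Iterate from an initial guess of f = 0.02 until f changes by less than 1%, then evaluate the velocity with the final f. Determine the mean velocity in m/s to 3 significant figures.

Rearranging Darcy-Weisbach: V = √(2·ΔP·D/(f·L·ρ)). With ε/D = 2.6e-06/0.0416 = 6.25e-05, iterate starting from f = 0.02:
  f = 0.02 → V = √(2·9560·0.0416/(0.02·4.71·1870)) = 2.125 m/s; Re = ρVD/μ = 5.547e+04; f → 0.02042
  f = 0.02042 → V = 2.103 m/s; Re = 5.49e+04; f → 0.02046
Converged (Δf/f < 1%). With the final f = 0.02046: V = √(2·9560·0.0416/(0.02046·4.71·1870)) = 2.101 m/s.

V ≈ 2.10 m/s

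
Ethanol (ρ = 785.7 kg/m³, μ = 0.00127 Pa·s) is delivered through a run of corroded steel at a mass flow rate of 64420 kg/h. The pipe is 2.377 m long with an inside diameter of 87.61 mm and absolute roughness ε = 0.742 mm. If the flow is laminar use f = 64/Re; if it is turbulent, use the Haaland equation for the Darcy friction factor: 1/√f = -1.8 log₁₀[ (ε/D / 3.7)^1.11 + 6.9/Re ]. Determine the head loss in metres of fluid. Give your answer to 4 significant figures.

h_f ≈ 0.7152 m

ṁ = 64420 kg/h = 64420/3600 = 17.89 kg/s.
A = πD²/4 = π(0.08761)²/4 = 0.006028 m²; mean velocity V = ṁ/(ρA) = 17.89/(785.7 · 0.006028) = 3.778 m/s.
Reynolds number Re = ρVD/μ = 785.7 · 3.778 · 0.08761 / 0.00127 = 2.048e+05.
Re > 4000 → turbulent. Relative roughness ε/D = 0.000742/0.08761 = 0.00847. Haaland: 1/√f = -1.8 log₁₀[(0.00847/3.7)^1.11 + 6.9/2.048e+05] = -1.8 log₁₀[0.00117 + 3.37e-05] = 5.253, so f = 0.03624.
Darcy-Weisbach: ΔP = f(L/D)(ρV²/2) = 0.03624·(2.377/0.08761)·(785.7·3.778²/2) = 0.03624·27.13·5607 = 5513 Pa.
Head loss h_f = ΔP/(ρg) = 5513/(785.7·9.81) = 0.7152 m.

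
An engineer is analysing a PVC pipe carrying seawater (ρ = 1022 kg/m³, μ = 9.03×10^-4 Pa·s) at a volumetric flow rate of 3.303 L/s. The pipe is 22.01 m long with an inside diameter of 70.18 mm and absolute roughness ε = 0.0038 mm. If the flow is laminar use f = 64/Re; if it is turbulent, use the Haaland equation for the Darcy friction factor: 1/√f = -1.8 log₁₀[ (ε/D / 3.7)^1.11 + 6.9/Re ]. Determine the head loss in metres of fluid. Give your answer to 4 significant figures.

Q = 3.303 L/s = 3.303/1000 = 0.003303 m³/s.
Cross-sectional area A = πD²/4 = π(0.07018)²/4 = 0.003868 m²; mean velocity V = Q/A = 0.003303/0.003868 = 0.8539 m/s.
Reynolds number Re = ρVD/μ = 1022 · 0.8539 · 0.07018 / 0.000903 = 6.782e+04.
Re > 4000 → turbulent. Relative roughness ε/D = 3.8e-06/0.07018 = 5.41e-05. Haaland: 1/√f = -1.8 log₁₀[(5.41e-05/3.7)^1.11 + 6.9/6.782e+04] = -1.8 log₁₀[4.3e-06 + 0.000102] = 7.154, so f = 0.01954.
Darcy-Weisbach: ΔP = f(L/D)(ρV²/2) = 0.01954·(22.01/0.07018)·(1022·0.8539²/2) = 0.01954·313.6·372.6 = 2283 Pa.
Head loss h_f = ΔP/(ρg) = 2283/(1022·9.81) = 0.2277 m.

h_f ≈ 0.2277 m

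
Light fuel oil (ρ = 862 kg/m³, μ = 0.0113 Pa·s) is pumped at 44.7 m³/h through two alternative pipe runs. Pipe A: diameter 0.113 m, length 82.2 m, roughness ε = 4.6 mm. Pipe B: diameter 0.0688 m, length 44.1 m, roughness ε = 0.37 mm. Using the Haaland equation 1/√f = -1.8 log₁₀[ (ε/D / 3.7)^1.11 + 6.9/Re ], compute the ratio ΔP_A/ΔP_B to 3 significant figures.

ΔP_A/ΔP_B ≈ 0.300

Pipe A: V = Q/A = 0.01242/0.01003 = 1.238 m/s; Re = 1.067e+04; ε/D = 0.0407; Haaland → f = 0.06778; ΔP_A = f(L/D)(ρV²/2) = 3.257e+04 Pa.
Pipe B: V = Q/A = 0.01242/0.003718 = 3.34 m/s; Re = 1.753e+04; ε/D = 0.00538; Haaland → f = 0.03528; ΔP_B = f(L/D)(ρV²/2) = 1.087e+05 Pa.
ΔP_A/ΔP_B = 3.257e+04/1.087e+05 = 0.300.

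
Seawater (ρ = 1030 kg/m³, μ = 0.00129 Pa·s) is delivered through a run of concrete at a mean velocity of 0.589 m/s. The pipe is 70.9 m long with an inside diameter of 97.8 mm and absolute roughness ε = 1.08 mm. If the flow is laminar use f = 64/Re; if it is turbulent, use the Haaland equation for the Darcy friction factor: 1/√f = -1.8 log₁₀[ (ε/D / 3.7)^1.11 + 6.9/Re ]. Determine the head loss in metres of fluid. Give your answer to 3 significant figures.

Reynolds number Re = ρVD/μ = 1030 · 0.589 · 0.0978 / 0.00129 = 4.599e+04.
Re > 4000 → turbulent. Relative roughness ε/D = 0.00108/0.0978 = 0.011. Haaland: 1/√f = -1.8 log₁₀[(0.011/3.7)^1.11 + 6.9/4.599e+04] = -1.8 log₁₀[0.00157 + 0.00015] = 4.974, so f = 0.04042.
Darcy-Weisbach: ΔP = f(L/D)(ρV²/2) = 0.04042·(70.9/0.0978)·(1030·0.589²/2) = 0.04042·724.9·178.7 = 5235 Pa.
Head loss h_f = ΔP/(ρg) = 5235/(1030·9.81) = 0.518 m.

h_f ≈ 0.518 m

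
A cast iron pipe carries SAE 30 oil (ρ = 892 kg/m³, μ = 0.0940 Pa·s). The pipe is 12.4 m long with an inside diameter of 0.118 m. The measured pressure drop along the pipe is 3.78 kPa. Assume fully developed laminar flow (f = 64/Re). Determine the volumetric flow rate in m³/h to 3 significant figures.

For laminar flow, f = 64/Re with Re = ρVD/μ, so Darcy-Weisbach reduces to ΔP = 32μLV/D². Solving for V: V = ΔP·D²/(32μL) = 3780·(0.118)²/(32·0.094·12.4) = 1.411 m/s.
Check: Re = ρVD/μ = 892·1.411·0.118/0.094 = 1580 < 2300, so the laminar assumption holds.
Q = V·A = 1.411·(π/4·0.118²) = 0.01543 m³/s = 55.6 m³/h.

Q ≈ 55.6 m³/h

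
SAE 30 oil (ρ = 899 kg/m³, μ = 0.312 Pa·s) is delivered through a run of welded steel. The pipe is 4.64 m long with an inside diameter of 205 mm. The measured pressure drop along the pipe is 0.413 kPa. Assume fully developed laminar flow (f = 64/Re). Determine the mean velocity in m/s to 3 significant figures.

V ≈ 0.375 m/s

For laminar flow, f = 64/Re with Re = ρVD/μ, so Darcy-Weisbach reduces to ΔP = 32μLV/D². Solving for V: V = ΔP·D²/(32μL) = 413·(0.205)²/(32·0.312·4.64) = 0.3747 m/s.
Check: Re = ρVD/μ = 899·0.3747·0.205/0.312 = 221.3 < 2300, so the laminar assumption holds.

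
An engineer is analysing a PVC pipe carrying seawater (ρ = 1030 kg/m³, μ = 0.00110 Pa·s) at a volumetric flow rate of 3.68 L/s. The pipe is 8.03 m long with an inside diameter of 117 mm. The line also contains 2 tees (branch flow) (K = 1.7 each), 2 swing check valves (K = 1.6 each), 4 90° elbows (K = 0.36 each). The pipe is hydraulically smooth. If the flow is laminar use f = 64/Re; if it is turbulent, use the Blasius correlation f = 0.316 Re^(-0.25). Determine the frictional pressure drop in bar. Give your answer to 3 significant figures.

Q = 3.68 L/s = 3.68/1000 = 0.00368 m³/s.
Cross-sectional area A = πD²/4 = π(0.117)²/4 = 0.01075 m²; mean velocity V = Q/A = 0.00368/0.01075 = 0.3423 m/s.
Reynolds number Re = ρVD/μ = 1030 · 0.3423 · 0.117 / 0.0011 = 3.75e+04.
Re > 4000 → turbulent. Smooth-pipe (Blasius): f = 0.316 Re^(-0.25) = 0.316/(3.75e+04)^0.25 = 0.02271.
Total minor-loss coefficient ΣK = 2·1.7 + 2·1.6 + 4·0.36 = 8.04.
ΔP = [f·L/D + ΣK]·(ρV²/2) = [0.02271·8.03/0.117 + 8.04]·(1030·0.3423²/2) = [1.559 + 8.04]·60.34 = 579.1 Pa.
ΔP = 579.1 Pa = 0.00579 bar.

ΔP ≈ 0.00579 bar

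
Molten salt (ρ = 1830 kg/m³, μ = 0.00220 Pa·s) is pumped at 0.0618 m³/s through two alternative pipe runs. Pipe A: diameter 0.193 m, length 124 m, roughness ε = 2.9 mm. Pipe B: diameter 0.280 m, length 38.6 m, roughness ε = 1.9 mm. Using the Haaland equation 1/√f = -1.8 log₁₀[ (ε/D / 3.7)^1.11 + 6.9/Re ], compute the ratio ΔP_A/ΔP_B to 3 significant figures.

Pipe A: V = Q/A = 0.0618/0.02926 = 2.112 m/s; Re = 3.391e+05; ε/D = 0.015; Haaland → f = 0.04394; ΔP_A = f(L/D)(ρV²/2) = 1.153e+05 Pa.
Pipe B: V = Q/A = 0.0618/0.06158 = 1.004 m/s; Re = 2.338e+05; ε/D = 0.00679; Haaland → f = 0.03375; ΔP_B = f(L/D)(ρV²/2) = 4289 Pa.
ΔP_A/ΔP_B = 1.153e+05/4289 = 26.9.

ΔP_A/ΔP_B ≈ 26.9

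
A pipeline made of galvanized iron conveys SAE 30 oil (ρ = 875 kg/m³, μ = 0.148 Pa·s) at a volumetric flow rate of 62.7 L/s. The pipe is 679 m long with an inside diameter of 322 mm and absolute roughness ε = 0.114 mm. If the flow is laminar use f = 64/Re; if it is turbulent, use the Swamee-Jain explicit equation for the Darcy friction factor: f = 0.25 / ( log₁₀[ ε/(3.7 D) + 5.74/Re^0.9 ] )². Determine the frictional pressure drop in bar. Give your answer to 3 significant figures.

Q = 62.7 L/s = 62.7/1000 = 0.0627 m³/s.
Cross-sectional area A = πD²/4 = π(0.322)²/4 = 0.08143 m²; mean velocity V = Q/A = 0.0627/0.08143 = 0.77 m/s.
Reynolds number Re = ρVD/μ = 875 · 0.77 · 0.322 / 0.148 = 1466.
Re < 2300 → laminar flow, so f = 64/Re = 64/1466 = 0.04366 (the turbulent correlation is not needed).
Darcy-Weisbach: ΔP = f(L/D)(ρV²/2) = 0.04366·(679/0.322)·(875·0.77²/2) = 0.04366·2109·259.4 = 2.388e+04 Pa.
ΔP = 2.388e+04 Pa = 0.239 bar.

ΔP ≈ 0.239 bar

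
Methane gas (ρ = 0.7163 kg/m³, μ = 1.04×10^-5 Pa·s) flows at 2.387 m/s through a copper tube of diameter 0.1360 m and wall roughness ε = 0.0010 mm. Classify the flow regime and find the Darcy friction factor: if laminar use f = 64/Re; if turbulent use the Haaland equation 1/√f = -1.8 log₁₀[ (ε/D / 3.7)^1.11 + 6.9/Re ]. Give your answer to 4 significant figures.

Re = ρVD/μ = 0.7163·2.387·0.136/1.04e-05 = 2.236e+04.
Re > 4000 → turbulent. ε/D = 1e-06/0.136 = 7.35e-06; Haaland: 1/√f = -1.8 log₁₀[4.69e-07 + 0.000309] = 6.318, so f = 0.02505.

f ≈ 0.02505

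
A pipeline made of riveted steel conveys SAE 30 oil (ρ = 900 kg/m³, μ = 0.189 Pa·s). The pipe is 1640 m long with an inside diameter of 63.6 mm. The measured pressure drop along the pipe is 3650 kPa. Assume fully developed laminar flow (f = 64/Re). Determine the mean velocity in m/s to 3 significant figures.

V ≈ 1.49 m/s

For laminar flow, f = 64/Re with Re = ρVD/μ, so Darcy-Weisbach reduces to ΔP = 32μLV/D². Solving for V: V = ΔP·D²/(32μL) = 3.65e+06·(0.0636)²/(32·0.189·1640) = 1.489 m/s.
Check: Re = ρVD/μ = 900·1.489·0.0636/0.189 = 450.8 < 2300, so the laminar assumption holds.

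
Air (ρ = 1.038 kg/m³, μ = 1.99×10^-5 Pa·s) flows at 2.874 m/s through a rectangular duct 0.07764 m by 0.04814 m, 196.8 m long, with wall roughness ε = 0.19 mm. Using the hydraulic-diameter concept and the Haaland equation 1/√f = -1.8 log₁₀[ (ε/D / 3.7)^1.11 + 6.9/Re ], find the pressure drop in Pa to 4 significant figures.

ΔP ≈ 510.0 Pa

Hydraulic diameter D_h = 4A/P = 4·(0.07764·0.04814)/(2·(0.07764+0.04814)) = 0.01495/0.2516 = 0.05943 m.
Re = ρVD_h/μ = 1.038·2.874·0.05943/1.99e-05 = 8909.
ε/D_h = 0.00019/0.05943 = 0.0032; Haaland gives 1/√f = -1.8 log₁₀[0.000398+0.000774] = 5.276, so f = 0.03593.
ΔP = f(L/D_h)(ρV²/2) = 0.03593·196.8/0.05943·4.287 = 510 Pa.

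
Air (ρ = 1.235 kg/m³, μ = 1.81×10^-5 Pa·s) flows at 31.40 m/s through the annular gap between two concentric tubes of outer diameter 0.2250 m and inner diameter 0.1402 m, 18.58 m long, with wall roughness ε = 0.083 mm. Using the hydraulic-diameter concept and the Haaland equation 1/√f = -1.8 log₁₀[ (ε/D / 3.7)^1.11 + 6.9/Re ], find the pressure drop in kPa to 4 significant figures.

ΔP ≈ 2.794 kPa

Hydraulic diameter D_h = 4A/P = D_o - D_i = 0.225 - 0.1402 = 0.0848 m.
Re = ρVD_h/μ = 1.235·31.4·0.0848/1.81e-05 = 1.817e+05.
ε/D_h = 8.3e-05/0.0848 = 0.000979; Haaland gives 1/√f = -1.8 log₁₀[0.000107+3.8e-05] = 6.91, so f = 0.02094.
ΔP = f(L/D_h)(ρV²/2) = 0.02094·18.58/0.0848·608.8 = 2794 Pa.
ΔP = 2.794 kPa.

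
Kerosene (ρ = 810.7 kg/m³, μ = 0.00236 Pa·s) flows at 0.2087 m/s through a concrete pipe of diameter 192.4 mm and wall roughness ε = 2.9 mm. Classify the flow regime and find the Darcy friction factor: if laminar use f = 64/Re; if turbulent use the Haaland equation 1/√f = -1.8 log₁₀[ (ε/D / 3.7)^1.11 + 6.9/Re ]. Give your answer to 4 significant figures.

f ≈ 0.04692

Re = ρVD/μ = 810.7·0.2087·0.1924/0.00236 = 1.379e+04.
Re > 4000 → turbulent. ε/D = 0.0029/0.1924 = 0.0151; Haaland: 1/√f = -1.8 log₁₀[0.00222 + 0.0005] = 4.617, so f = 0.04692.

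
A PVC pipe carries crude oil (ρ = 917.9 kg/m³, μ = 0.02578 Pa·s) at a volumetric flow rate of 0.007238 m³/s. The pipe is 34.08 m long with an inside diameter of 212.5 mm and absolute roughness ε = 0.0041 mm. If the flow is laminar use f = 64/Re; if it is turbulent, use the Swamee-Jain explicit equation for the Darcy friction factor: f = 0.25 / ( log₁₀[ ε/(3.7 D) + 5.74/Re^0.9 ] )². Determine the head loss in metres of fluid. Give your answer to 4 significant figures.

h_f ≈ 0.01411 m

Cross-sectional area A = πD²/4 = π(0.2125)²/4 = 0.03547 m²; mean velocity V = Q/A = 0.007238/0.03547 = 0.2041 m/s.
Reynolds number Re = ρVD/μ = 917.9 · 0.2041 · 0.2125 / 0.0258 = 1544.
Re < 2300 → laminar flow, so f = 64/Re = 64/1544 = 0.04145 (the turbulent correlation is not needed).
Darcy-Weisbach: ΔP = f(L/D)(ρV²/2) = 0.04145·(34.08/0.2125)·(917.9·0.2041²/2) = 0.04145·160.4·19.12 = 127.1 Pa.
Head loss h_f = ΔP/(ρg) = 127.1/(917.9·9.81) = 0.01411 m.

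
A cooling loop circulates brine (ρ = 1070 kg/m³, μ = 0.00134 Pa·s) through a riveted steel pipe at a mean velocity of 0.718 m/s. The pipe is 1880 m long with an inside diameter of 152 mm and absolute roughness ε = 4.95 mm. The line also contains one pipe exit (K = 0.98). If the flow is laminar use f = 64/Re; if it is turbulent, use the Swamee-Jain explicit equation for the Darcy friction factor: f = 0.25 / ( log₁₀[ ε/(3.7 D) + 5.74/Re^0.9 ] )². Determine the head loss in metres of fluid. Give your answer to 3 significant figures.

h_f ≈ 19.4 m

Reynolds number Re = ρVD/μ = 1070 · 0.718 · 0.152 / 0.00134 = 8.715e+04.
Re > 4000 → turbulent. Relative roughness ε/D = 0.00495/0.152 = 0.0326. Swamee-Jain: f = 0.25/(log₁₀[0.0326/3.7 + 5.74/8.715e+04^0.9])² = 0.25/(log₁₀[0.0088 + 0.000205])² = 0.25/(-2.045)² = 0.05976.
Total minor-loss coefficient ΣK = 1·0.98 = 0.98.
ΔP = [f·L/D + ΣK]·(ρV²/2) = [0.05976·1880/0.152 + 0.98]·(1070·0.718²/2) = [739.1 + 0.98]·275.8 = 2.041e+05 Pa.
Head loss h_f = ΔP/(ρg) = 2.041e+05/(1070·9.81) = 19.4 m.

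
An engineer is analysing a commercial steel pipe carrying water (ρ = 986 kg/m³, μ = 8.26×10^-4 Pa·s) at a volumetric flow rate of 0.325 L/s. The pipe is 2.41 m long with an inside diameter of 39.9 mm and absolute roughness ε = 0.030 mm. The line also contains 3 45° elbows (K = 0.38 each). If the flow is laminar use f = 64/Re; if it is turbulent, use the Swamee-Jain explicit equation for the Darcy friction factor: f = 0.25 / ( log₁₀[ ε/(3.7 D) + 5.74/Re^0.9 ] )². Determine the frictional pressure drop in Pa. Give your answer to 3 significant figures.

Q = 0.325 L/s = 0.325/1000 = 0.000325 m³/s.
Cross-sectional area A = πD²/4 = π(0.0399)²/4 = 0.00125 m²; mean velocity V = Q/A = 0.000325/0.00125 = 0.2599 m/s.
Reynolds number Re = ρVD/μ = 986 · 0.2599 · 0.0399 / 0.000826 = 1.238e+04.
Re > 4000 → turbulent. Relative roughness ε/D = 3e-05/0.0399 = 0.000752. Swamee-Jain: f = 0.25/(log₁₀[0.000752/3.7 + 5.74/1.238e+04^0.9])² = 0.25/(log₁₀[0.000203 + 0.00119])² = 0.25/(-2.856)² = 0.03065.
Total minor-loss coefficient ΣK = 3·0.38 = 1.14.
ΔP = [f·L/D + ΣK]·(ρV²/2) = [0.03065·2.41/0.0399 + 1.14]·(986·0.2599²/2) = [1.851 + 1.14]·33.31 = 99.63 Pa.

ΔP ≈ 99.6 Pa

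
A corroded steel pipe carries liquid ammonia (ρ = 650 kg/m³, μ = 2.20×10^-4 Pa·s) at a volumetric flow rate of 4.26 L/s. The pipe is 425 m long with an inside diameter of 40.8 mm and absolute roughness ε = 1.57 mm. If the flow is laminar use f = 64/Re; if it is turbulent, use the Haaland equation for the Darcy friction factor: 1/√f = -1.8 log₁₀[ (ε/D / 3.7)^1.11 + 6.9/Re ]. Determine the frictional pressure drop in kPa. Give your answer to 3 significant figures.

Q = 4.26 L/s = 4.26/1000 = 0.00426 m³/s.
Cross-sectional area A = πD²/4 = π(0.0408)²/4 = 0.001307 m²; mean velocity V = Q/A = 0.00426/0.001307 = 3.258 m/s.
Reynolds number Re = ρVD/μ = 650 · 3.258 · 0.0408 / 0.00022 = 3.928e+05.
Re > 4000 → turbulent. Relative roughness ε/D = 0.00157/0.0408 = 0.0385. Haaland: 1/√f = -1.8 log₁₀[(0.0385/3.7)^1.11 + 6.9/3.928e+05] = -1.8 log₁₀[0.00629 + 1.76e-05] = 3.96, so f = 0.06378.
Darcy-Weisbach: ΔP = f(L/D)(ρV²/2) = 0.06378·(425/0.0408)·(650·3.258²/2) = 0.06378·1.042e+04·3451 = 2.292e+06 Pa.
ΔP = 2.292e+06 Pa = 2290 kPa.

ΔP ≈ 2290 kPa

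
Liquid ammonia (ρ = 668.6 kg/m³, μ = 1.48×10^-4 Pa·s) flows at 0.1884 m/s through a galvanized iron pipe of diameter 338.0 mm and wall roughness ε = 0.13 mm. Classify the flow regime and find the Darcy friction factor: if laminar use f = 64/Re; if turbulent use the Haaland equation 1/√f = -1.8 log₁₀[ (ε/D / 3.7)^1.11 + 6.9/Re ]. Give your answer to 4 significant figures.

Re = ρVD/μ = 668.6·0.1884·0.338/0.000148 = 2.877e+05.
Re > 4000 → turbulent. ε/D = 0.00013/0.338 = 0.000385; Haaland: 1/√f = -1.8 log₁₀[3.79e-05 + 2.4e-05] = 7.575, so f = 0.01743.

f ≈ 0.01743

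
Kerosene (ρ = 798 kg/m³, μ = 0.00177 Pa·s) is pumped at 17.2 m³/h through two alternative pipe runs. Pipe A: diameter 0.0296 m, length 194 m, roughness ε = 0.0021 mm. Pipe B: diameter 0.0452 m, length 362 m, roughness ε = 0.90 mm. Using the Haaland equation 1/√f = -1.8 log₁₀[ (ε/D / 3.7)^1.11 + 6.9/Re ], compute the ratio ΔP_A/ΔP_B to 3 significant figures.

ΔP_A/ΔP_B ≈ 1.66

Pipe A: V = Q/A = 0.004778/0.0006881 = 6.943 m/s; Re = 9.266e+04; ε/D = 7.09e-05; Haaland → f = 0.0184; ΔP_A = f(L/D)(ρV²/2) = 2.32e+06 Pa.
Pipe B: V = Q/A = 0.004778/0.001605 = 2.978 m/s; Re = 6.068e+04; ε/D = 0.0199; Haaland → f = 0.04928; ΔP_B = f(L/D)(ρV²/2) = 1.396e+06 Pa.
ΔP_A/ΔP_B = 2.32e+06/1.396e+06 = 1.66.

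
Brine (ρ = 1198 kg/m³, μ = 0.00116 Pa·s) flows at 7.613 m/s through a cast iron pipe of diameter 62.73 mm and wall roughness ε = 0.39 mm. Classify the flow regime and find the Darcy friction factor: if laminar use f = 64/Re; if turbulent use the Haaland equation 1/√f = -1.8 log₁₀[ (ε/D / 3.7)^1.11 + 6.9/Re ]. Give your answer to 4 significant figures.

f ≈ 0.03269

Re = ρVD/μ = 1198·7.613·0.06273/0.00116 = 4.932e+05.
Re > 4000 → turbulent. ε/D = 0.00039/0.06273 = 0.00622; Haaland: 1/√f = -1.8 log₁₀[0.000832 + 1.4e-05] = 5.531, so f = 0.03269.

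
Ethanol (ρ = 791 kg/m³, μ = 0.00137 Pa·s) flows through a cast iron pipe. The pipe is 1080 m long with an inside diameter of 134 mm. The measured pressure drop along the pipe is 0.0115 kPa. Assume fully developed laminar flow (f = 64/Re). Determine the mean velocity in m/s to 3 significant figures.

V ≈ 0.00436 m/s

For laminar flow, f = 64/Re with Re = ρVD/μ, so Darcy-Weisbach reduces to ΔP = 32μLV/D². Solving for V: V = ΔP·D²/(32μL) = 11.5·(0.134)²/(32·0.00137·1080) = 0.004361 m/s.
Check: Re = ρVD/μ = 791·0.004361·0.134/0.00137 = 337.4 < 2300, so the laminar assumption holds.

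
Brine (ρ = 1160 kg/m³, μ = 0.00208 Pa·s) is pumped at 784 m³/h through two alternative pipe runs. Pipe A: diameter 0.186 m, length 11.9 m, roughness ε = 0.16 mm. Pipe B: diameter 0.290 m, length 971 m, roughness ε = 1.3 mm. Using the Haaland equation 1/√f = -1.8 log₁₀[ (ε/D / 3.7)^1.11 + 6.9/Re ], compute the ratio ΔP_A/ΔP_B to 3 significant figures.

Pipe A: V = Q/A = 0.2178/0.02717 = 8.015 m/s; Re = 8.314e+05; ε/D = 0.00086; Haaland → f = 0.01933; ΔP_A = f(L/D)(ρV²/2) = 4.607e+04 Pa.
Pipe B: V = Q/A = 0.2178/0.06605 = 3.297 m/s; Re = 5.332e+05; ε/D = 0.00448; Haaland → f = 0.02962; ΔP_B = f(L/D)(ρV²/2) = 6.254e+05 Pa.
ΔP_A/ΔP_B = 4.607e+04/6.254e+05 = 0.0737.

ΔP_A/ΔP_B ≈ 0.0737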